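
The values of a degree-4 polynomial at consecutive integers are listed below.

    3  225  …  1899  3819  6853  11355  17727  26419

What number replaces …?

Using the last 6 terms:
First differences: 1920  3034  4502  6372  8692
Second differences: 1114  1468  1870  2320
Third differences: 354  402  450
Fourth differences: 48  48
Constant fourth difference = 48.
Extend backward: 354 − 48 = 306;  1114 − 306 = 808;  1920 − 808 = 1112;  1899 − 1112 = 787

787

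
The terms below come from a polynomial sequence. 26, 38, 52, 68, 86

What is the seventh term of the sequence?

Δ: 12, 14, 16, 18
Δ²: 2, 2, 2
Second differences constant at 2.
18 + 2 = 20;  86 + 20 = 106
20 + 2 = 22;  106 + 22 = 128

128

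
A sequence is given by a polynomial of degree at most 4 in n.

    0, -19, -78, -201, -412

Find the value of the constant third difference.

First differences: -19, -59, -123, -211
Second differences: -40, -64, -88
Third differences: -24, -24

-24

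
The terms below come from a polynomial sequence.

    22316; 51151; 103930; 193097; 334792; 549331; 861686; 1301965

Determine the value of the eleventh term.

Δ: 28835  52779  89167  141695  214539  312355  440279
Δ²: 23944  36388  52528  72844  97816  127924
Δ³: 12444  16140  20316  24972  30108
Δ⁴: 3696  4176  4656  5136
Δ⁵: 480  480  480
The fifth differences are constant (480).
5136 + 480 = 5616;  30108 + 5616 = 35724;  127924 + 35724 = 163648;  440279 + 163648 = 603927;  1301965 + 603927 = 1905892
5616 + 480 = 6096;  35724 + 6096 = 41820;  163648 + 41820 = 205468;  603927 + 205468 = 809395;  1905892 + 809395 = 2715287
6096 + 480 = 6576;  41820 + 6576 = 48396;  205468 + 48396 = 253864;  809395 + 253864 = 1063259;  2715287 + 1063259 = 3778546

3778546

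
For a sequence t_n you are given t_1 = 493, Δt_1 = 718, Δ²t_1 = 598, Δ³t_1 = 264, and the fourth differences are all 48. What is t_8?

Build the table forward from the leading diagonal:
D4: 48  48  48  48  48  48  48  48
D3: 264  312  360  408  456  504  552  600
D2: 598  862  1174  1534  1942  2398  2902  3454
D1: 718  1316  2178  3352  4886  6828  9226  12128
t: 493  1211  2527  4705  8057  12943  19771  28997

28997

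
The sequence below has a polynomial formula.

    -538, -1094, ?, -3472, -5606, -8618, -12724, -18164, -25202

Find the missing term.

-2024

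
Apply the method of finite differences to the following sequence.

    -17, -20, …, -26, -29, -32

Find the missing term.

-23

Using the last 3 terms:
D1: -3  -3
Constant first difference = -3.
Extend backward: -26 + 3 = -23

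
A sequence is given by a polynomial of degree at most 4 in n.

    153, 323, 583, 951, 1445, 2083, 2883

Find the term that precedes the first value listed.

Δ: 170  260  368  494  638  800
Δ²: 90  108  126  144  162
Δ³: 18  18  18  18
The third differences are constant at 18.
Work back: 90 − 18 = 72;  170 − 72 = 98;  153 − 98 = 55

55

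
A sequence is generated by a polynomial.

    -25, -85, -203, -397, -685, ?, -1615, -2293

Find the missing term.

Using the first 5 terms:
-60, -118, -194, -288
-58, -76, -94
-18, -18
Constant third difference = -18.
Extend forward: -94 − 18 = -112;  -288 − 112 = -400;  -685 − 400 = -1085

-1085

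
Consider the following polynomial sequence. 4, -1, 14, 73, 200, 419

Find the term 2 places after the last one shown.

1229

-5, 15, 59, 127, 219
20, 44, 68, 92
24, 24, 24
Constant third difference = 24, so extend:
92 + 24 = 116;  219 + 116 = 335;  419 + 335 = 754
116 + 24 = 140;  335 + 140 = 475;  754 + 475 = 1229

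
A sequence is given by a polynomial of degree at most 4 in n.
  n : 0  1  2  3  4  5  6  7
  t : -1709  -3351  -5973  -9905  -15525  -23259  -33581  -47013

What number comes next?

-64125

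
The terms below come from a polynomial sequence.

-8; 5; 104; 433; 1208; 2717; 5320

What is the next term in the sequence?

9449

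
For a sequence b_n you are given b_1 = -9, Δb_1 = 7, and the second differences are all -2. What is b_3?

Build the table forward from the leading diagonal:
D2: -2, -2, -2
D1: 7, 5, 3
b: -9, -2, 3

3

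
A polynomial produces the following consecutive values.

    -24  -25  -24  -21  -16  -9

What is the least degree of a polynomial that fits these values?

2

-1, 1, 3, 5, 7
2, 2, 2, 2
The second differences are constant, so the polynomial has degree 2.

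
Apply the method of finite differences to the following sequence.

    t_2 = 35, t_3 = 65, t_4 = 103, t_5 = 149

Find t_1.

13

First differences: 30  38  46
Second differences: 8  8
The second differences are constant at 8.
Work back: 30 − 8 = 22;  35 − 22 = 13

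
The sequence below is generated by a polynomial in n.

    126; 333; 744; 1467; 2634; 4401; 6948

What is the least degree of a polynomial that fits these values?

Δ: 207, 411, 723, 1167, 1767, 2547
Δ²: 204, 312, 444, 600, 780
Δ³: 108, 132, 156, 180
Δ⁴: 24, 24, 24
The fourth differences are constant, so the polynomial has degree 4.

4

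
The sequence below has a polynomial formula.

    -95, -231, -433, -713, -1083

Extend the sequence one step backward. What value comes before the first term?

First differences: -136  -202  -280  -370
Second differences: -66  -78  -90
Third differences: -12  -12
The third differences are constant at -12.
Work back: -66 + 12 = -54;  -136 + 54 = -82;  -95 + 82 = -13

-13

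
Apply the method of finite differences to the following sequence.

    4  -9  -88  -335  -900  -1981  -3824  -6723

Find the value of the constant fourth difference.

First differences: -13, -79, -247, -565, -1081, -1843, -2899
Second differences: -66, -168, -318, -516, -762, -1056
Third differences: -102, -150, -198, -246, -294
Fourth differences: -48, -48, -48, -48

-48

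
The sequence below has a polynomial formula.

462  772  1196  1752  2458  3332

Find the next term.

4392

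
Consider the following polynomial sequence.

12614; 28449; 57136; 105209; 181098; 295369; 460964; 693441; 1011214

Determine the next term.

D1: 15835  28687  48073  75889  114271  165595  232477  317773
D2: 12852  19386  27816  38382  51324  66882  85296
D3: 6534  8430  10566  12942  15558  18414
D4: 1896  2136  2376  2616  2856
D5: 240  240  240  240
The fifth differences are constant (240).
2856 + 240 = 3096;  18414 + 3096 = 21510;  85296 + 21510 = 106806;  317773 + 106806 = 424579;  1011214 + 424579 = 1435793

1435793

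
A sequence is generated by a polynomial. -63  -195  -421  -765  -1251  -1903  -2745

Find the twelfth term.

-10645

D1: -132, -226, -344, -486, -652, -842
D2: -94, -118, -142, -166, -190
D3: -24, -24, -24, -24
Constant third difference = -24, so extend:
-190 − 24 = -214;  -842 − 214 = -1056;  -2745 − 1056 = -3801
-214 − 24 = -238;  -1056 − 238 = -1294;  -3801 − 1294 = -5095
-238 − 24 = -262;  -1294 − 262 = -1556;  -5095 − 1556 = -6651
-262 − 24 = -286;  -1556 − 286 = -1842;  -6651 − 1842 = -8493
-286 − 24 = -310;  -1842 − 310 = -2152;  -8493 − 2152 = -10645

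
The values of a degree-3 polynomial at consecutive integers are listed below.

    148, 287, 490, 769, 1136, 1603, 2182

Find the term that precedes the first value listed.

Δ: 139, 203, 279, 367, 467, 579
Δ²: 64, 76, 88, 100, 112
Δ³: 12, 12, 12, 12
The third differences are constant at 12.
Work back: 64 − 12 = 52;  139 − 52 = 87;  148 − 87 = 61

61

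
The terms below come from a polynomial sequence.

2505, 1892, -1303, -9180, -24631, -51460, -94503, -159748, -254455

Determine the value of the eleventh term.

-568375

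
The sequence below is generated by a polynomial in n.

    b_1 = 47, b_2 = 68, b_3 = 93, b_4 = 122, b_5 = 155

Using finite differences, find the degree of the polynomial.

2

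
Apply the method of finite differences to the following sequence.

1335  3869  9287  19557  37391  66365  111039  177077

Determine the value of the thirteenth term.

1118367

2534  5418  10270  17834  28974  44674  66038
2884  4852  7564  11140  15700  21364
1968  2712  3576  4560  5664
744  864  984  1104
120  120  120
The fifth differences are constant (120).
1104 + 120 = 1224;  5664 + 1224 = 6888;  21364 + 6888 = 28252;  66038 + 28252 = 94290;  177077 + 94290 = 271367
1224 + 120 = 1344;  6888 + 1344 = 8232;  28252 + 8232 = 36484;  94290 + 36484 = 130774;  271367 + 130774 = 402141
1344 + 120 = 1464;  8232 + 1464 = 9696;  36484 + 9696 = 46180;  130774 + 46180 = 176954;  402141 + 176954 = 579095
1464 + 120 = 1584;  9696 + 1584 = 11280;  46180 + 11280 = 57460;  176954 + 57460 = 234414;  579095 + 234414 = 813509
1584 + 120 = 1704;  11280 + 1704 = 12984;  57460 + 12984 = 70444;  234414 + 70444 = 304858;  813509 + 304858 = 1118367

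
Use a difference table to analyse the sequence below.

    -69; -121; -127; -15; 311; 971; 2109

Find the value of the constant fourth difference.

24

First differences: -52, -6, 112, 326, 660, 1138
Second differences: 46, 118, 214, 334, 478
Third differences: 72, 96, 120, 144
Fourth differences: 24, 24, 24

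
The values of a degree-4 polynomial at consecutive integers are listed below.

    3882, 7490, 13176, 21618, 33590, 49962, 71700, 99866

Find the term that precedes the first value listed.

Δ: 3608, 5686, 8442, 11972, 16372, 21738, 28166
Δ²: 2078, 2756, 3530, 4400, 5366, 6428
Δ³: 678, 774, 870, 966, 1062
Δ⁴: 96, 96, 96, 96
The fourth differences are constant at 96.
Work back: 678 − 96 = 582;  2078 − 582 = 1496;  3608 − 1496 = 2112;  3882 − 2112 = 1770

1770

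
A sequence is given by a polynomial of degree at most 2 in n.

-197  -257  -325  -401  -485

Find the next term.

-577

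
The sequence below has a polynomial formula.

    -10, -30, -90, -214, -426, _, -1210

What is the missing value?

-750

Using the first 5 terms:
First differences: -20, -60, -124, -212
Second differences: -40, -64, -88
Third differences: -24, -24
Constant third difference = -24.
Extend forward: -88 − 24 = -112;  -212 − 112 = -324;  -426 − 324 = -750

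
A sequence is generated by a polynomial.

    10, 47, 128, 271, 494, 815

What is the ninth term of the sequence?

2546

D1: 37, 81, 143, 223, 321
D2: 44, 62, 80, 98
D3: 18, 18, 18
Constant third difference = 18, so extend:
98 + 18 = 116;  321 + 116 = 437;  815 + 437 = 1252
116 + 18 = 134;  437 + 134 = 571;  1252 + 571 = 1823
134 + 18 = 152;  571 + 152 = 723;  1823 + 723 = 2546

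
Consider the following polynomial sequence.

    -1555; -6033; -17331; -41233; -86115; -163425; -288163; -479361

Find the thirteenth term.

Δ: -4478, -11298, -23902, -44882, -77310, -124738, -191198
Δ²: -6820, -12604, -20980, -32428, -47428, -66460
Δ³: -5784, -8376, -11448, -15000, -19032
Δ⁴: -2592, -3072, -3552, -4032
Δ⁵: -480, -480, -480
Fifth differences constant at -480.
-4032 − 480 = -4512;  -19032 − 4512 = -23544;  -66460 − 23544 = -90004;  -191198 − 90004 = -281202;  -479361 − 281202 = -760563
-4512 − 480 = -4992;  -23544 − 4992 = -28536;  -90004 − 28536 = -118540;  -281202 − 118540 = -399742;  -760563 − 399742 = -1160305
-4992 − 480 = -5472;  -28536 − 5472 = -34008;  -118540 − 34008 = -152548;  -399742 − 152548 = -552290;  -1160305 − 552290 = -1712595
-5472 − 480 = -5952;  -34008 − 5952 = -39960;  -152548 − 39960 = -192508;  -552290 − 192508 = -744798;  -1712595 − 744798 = -2457393
-5952 − 480 = -6432;  -39960 − 6432 = -46392;  -192508 − 46392 = -238900;  -744798 − 238900 = -983698;  -2457393 − 983698 = -3441091

-3441091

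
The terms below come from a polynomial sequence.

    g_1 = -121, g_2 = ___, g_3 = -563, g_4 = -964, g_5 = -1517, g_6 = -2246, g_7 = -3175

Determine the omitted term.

-290

Using the last 5 terms:
-401  -553  -729  -929
-152  -176  -200
-24  -24
Constant third difference = -24.
Extend backward: -152 + 24 = -128;  -401 + 128 = -273;  -563 + 273 = -290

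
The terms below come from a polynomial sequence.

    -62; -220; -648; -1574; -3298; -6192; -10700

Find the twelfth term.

-78030

First differences: -158 , -428 , -926 , -1724 , -2894 , -4508
Second differences: -270 , -498 , -798 , -1170 , -1614
Third differences: -228 , -300 , -372 , -444
Fourth differences: -72 , -72 , -72
The fourth differences are constant (-72).
-444 − 72 = -516;  -1614 − 516 = -2130;  -4508 − 2130 = -6638;  -10700 − 6638 = -17338
-516 − 72 = -588;  -2130 − 588 = -2718;  -6638 − 2718 = -9356;  -17338 − 9356 = -26694
-588 − 72 = -660;  -2718 − 660 = -3378;  -9356 − 3378 = -12734;  -26694 − 12734 = -39428
-660 − 72 = -732;  -3378 − 732 = -4110;  -12734 − 4110 = -16844;  -39428 − 16844 = -56272
-732 − 72 = -804;  -4110 − 804 = -4914;  -16844 − 4914 = -21758;  -56272 − 21758 = -78030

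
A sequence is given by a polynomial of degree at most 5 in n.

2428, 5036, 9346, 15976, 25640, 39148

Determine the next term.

Δ: 2608, 4310, 6630, 9664, 13508
Δ²: 1702, 2320, 3034, 3844
Δ³: 618, 714, 810
Δ⁴: 96, 96
The fourth differences are constant (96).
810 + 96 = 906;  3844 + 906 = 4750;  13508 + 4750 = 18258;  39148 + 18258 = 57406

57406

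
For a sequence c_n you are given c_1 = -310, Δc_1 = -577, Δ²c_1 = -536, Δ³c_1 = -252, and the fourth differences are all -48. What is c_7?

Build the table forward from the leading diagonal:
Fourth differences: -48, -48, -48, -48, -48, -48, -48
Third differences: -252, -300, -348, -396, -444, -492, -540
Second differences: -536, -788, -1088, -1436, -1832, -2276, -2768
First differences: -577, -1113, -1901, -2989, -4425, -6257, -8533
c: -310, -887, -2000, -3901, -6890, -11315, -17572

-17572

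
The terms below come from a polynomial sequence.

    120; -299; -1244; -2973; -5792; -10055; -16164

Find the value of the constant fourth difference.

-48

First differences: -419, -945, -1729, -2819, -4263, -6109
Second differences: -526, -784, -1090, -1444, -1846
Third differences: -258, -306, -354, -402
Fourth differences: -48, -48, -48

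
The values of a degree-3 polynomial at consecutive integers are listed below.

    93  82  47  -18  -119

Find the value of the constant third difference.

-6

First differences: -11, -35, -65, -101
Second differences: -24, -30, -36
Third differences: -6, -6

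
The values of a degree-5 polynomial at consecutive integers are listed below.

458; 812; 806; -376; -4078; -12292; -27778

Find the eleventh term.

First differences: 354, -6, -1182, -3702, -8214, -15486
Second differences: -360, -1176, -2520, -4512, -7272
Third differences: -816, -1344, -1992, -2760
Fourth differences: -528, -648, -768
Fifth differences: -120, -120
Constant fifth difference = -120, so extend:
-768 − 120 = -888;  -2760 − 888 = -3648;  -7272 − 3648 = -10920;  -15486 − 10920 = -26406;  -27778 − 26406 = -54184
-888 − 120 = -1008;  -3648 − 1008 = -4656;  -10920 − 4656 = -15576;  -26406 − 15576 = -41982;  -54184 − 41982 = -96166
-1008 − 120 = -1128;  -4656 − 1128 = -5784;  -15576 − 5784 = -21360;  -41982 − 21360 = -63342;  -96166 − 63342 = -159508
-1128 − 120 = -1248;  -5784 − 1248 = -7032;  -21360 − 7032 = -28392;  -63342 − 28392 = -91734;  -159508 − 91734 = -251242

-251242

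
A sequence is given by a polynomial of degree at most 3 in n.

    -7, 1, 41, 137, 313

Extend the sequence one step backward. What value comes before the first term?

D1: 8  40  96  176
D2: 32  56  80
D3: 24  24
The third differences are constant at 24.
Work back: 32 − 24 = 8;  8 − 8 = 0;  -7 + 0 = -7

-7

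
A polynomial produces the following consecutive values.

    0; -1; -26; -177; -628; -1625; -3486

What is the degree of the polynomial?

4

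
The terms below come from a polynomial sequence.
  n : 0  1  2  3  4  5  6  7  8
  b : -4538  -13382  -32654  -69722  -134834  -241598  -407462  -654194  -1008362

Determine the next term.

First differences: -8844, -19272, -37068, -65112, -106764, -165864, -246732, -354168
Second differences: -10428, -17796, -28044, -41652, -59100, -80868, -107436
Third differences: -7368, -10248, -13608, -17448, -21768, -26568
Fourth differences: -2880, -3360, -3840, -4320, -4800
Fifth differences: -480, -480, -480, -480
The fifth differences are constant (-480).
-4800 − 480 = -5280;  -26568 − 5280 = -31848;  -107436 − 31848 = -139284;  -354168 − 139284 = -493452;  -1008362 − 493452 = -1501814

-1501814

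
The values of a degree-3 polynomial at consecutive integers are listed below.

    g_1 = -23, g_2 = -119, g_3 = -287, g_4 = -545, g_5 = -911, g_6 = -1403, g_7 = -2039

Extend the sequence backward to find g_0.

Δ: -96  -168  -258  -366  -492  -636
Δ²: -72  -90  -108  -126  -144
Δ³: -18  -18  -18  -18
The third differences are constant at -18.
Work back: -72 + 18 = -54;  -96 + 54 = -42;  -23 + 42 = 19

19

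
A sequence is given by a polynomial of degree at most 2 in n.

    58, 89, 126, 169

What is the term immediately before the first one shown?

D1: 31, 37, 43
D2: 6, 6
The second differences are constant at 6.
Work back: 31 − 6 = 25;  58 − 25 = 33

33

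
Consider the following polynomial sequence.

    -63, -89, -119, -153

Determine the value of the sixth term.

-233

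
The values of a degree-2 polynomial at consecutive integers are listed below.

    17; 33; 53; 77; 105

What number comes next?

First differences: 16, 20, 24, 28
Second differences: 4, 4, 4
Constant second difference = 4, so extend:
28 + 4 = 32;  105 + 32 = 137

137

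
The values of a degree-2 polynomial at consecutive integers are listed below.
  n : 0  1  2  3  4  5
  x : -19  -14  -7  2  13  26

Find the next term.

5, 7, 9, 11, 13
2, 2, 2, 2
Constant second difference = 2, so extend:
13 + 2 = 15;  26 + 15 = 41

41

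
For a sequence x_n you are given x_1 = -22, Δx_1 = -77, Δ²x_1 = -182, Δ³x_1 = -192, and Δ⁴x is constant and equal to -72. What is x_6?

Build the table forward from the leading diagonal:
Fourth differences: -72, -72, -72, -72, -72, -72
Third differences: -192, -264, -336, -408, -480, -552
Second differences: -182, -374, -638, -974, -1382, -1862
First differences: -77, -259, -633, -1271, -2245, -3627
x: -22, -99, -358, -991, -2262, -4507

-4507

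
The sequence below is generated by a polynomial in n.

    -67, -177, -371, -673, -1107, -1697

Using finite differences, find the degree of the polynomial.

Δ: -110, -194, -302, -434, -590
Δ²: -84, -108, -132, -156
Δ³: -24, -24, -24
The third differences are constant, so the polynomial has degree 3.

3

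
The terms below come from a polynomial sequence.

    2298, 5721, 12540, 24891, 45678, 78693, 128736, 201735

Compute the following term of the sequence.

304866

D1: 3423 , 6819 , 12351 , 20787 , 33015 , 50043 , 72999
D2: 3396 , 5532 , 8436 , 12228 , 17028 , 22956
D3: 2136 , 2904 , 3792 , 4800 , 5928
D4: 768 , 888 , 1008 , 1128
D5: 120 , 120 , 120
Constant fifth difference = 120, so extend:
1128 + 120 = 1248;  5928 + 1248 = 7176;  22956 + 7176 = 30132;  72999 + 30132 = 103131;  201735 + 103131 = 304866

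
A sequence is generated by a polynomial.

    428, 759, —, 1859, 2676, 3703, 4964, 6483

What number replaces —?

Using the last 5 terms:
Δ: 817  1027  1261  1519
Δ²: 210  234  258
Δ³: 24  24
Constant third difference = 24.
Extend backward: 210 − 24 = 186;  817 − 186 = 631;  1859 − 631 = 1228

1228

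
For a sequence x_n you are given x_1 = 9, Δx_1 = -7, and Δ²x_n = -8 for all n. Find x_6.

Build the table forward from the leading diagonal:
D2: -8  -8  -8  -8  -8  -8
D1: -7  -15  -23  -31  -39  -47
x: 9  2  -13  -36  -67  -106

-106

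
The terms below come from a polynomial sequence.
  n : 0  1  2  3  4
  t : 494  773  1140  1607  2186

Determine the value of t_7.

4715

279, 367, 467, 579
88, 100, 112
12, 12
The third differences are constant (12).
112 + 12 = 124;  579 + 124 = 703;  2186 + 703 = 2889
124 + 12 = 136;  703 + 136 = 839;  2889 + 839 = 3728
136 + 12 = 148;  839 + 148 = 987;  3728 + 987 = 4715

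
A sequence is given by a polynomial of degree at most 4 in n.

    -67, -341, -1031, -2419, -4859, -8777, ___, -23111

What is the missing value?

Using the first 6 terms:
Δ: -274  -690  -1388  -2440  -3918
Δ²: -416  -698  -1052  -1478
Δ³: -282  -354  -426
Δ⁴: -72  -72
Constant fourth difference = -72.
Extend forward: -426 − 72 = -498;  -1478 − 498 = -1976;  -3918 − 1976 = -5894;  -8777 − 5894 = -14671

-14671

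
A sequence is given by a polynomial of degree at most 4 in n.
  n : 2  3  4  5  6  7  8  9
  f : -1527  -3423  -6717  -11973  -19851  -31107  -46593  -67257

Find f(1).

-561

Δ: -1896, -3294, -5256, -7878, -11256, -15486, -20664
Δ²: -1398, -1962, -2622, -3378, -4230, -5178
Δ³: -564, -660, -756, -852, -948
Δ⁴: -96, -96, -96, -96
The fourth differences are constant at -96.
Work back: -564 + 96 = -468;  -1398 + 468 = -930;  -1896 + 930 = -966;  -1527 + 966 = -561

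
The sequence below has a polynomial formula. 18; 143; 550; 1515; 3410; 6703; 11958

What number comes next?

19835

First differences: 125  407  965  1895  3293  5255
Second differences: 282  558  930  1398  1962
Third differences: 276  372  468  564
Fourth differences: 96  96  96
Constant fourth difference = 96, so extend:
564 + 96 = 660;  1962 + 660 = 2622;  5255 + 2622 = 7877;  11958 + 7877 = 19835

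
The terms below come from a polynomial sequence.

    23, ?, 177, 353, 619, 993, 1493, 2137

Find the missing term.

Using the last 6 terms:
176, 266, 374, 500, 644
90, 108, 126, 144
18, 18, 18
Constant third difference = 18.
Extend backward: 90 − 18 = 72;  176 − 72 = 104;  177 − 104 = 73

73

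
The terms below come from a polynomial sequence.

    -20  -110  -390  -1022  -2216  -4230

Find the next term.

-7370

Δ: -90, -280, -632, -1194, -2014
Δ²: -190, -352, -562, -820
Δ³: -162, -210, -258
Δ⁴: -48, -48
Constant fourth difference = -48, so extend:
-258 − 48 = -306;  -820 − 306 = -1126;  -2014 − 1126 = -3140;  -4230 − 3140 = -7370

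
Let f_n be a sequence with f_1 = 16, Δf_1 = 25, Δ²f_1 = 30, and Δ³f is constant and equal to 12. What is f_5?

Build the table forward from the leading diagonal:
Third differences: 12  12  12  12  12
Second differences: 30  42  54  66  78
First differences: 25  55  97  151  217
f: 16  41  96  193  344

344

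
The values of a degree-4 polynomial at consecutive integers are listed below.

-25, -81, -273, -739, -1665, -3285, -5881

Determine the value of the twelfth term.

First differences: -56, -192, -466, -926, -1620, -2596
Second differences: -136, -274, -460, -694, -976
Third differences: -138, -186, -234, -282
Fourth differences: -48, -48, -48
Fourth differences constant at -48.
-282 − 48 = -330;  -976 − 330 = -1306;  -2596 − 1306 = -3902;  -5881 − 3902 = -9783
-330 − 48 = -378;  -1306 − 378 = -1684;  -3902 − 1684 = -5586;  -9783 − 5586 = -15369
-378 − 48 = -426;  -1684 − 426 = -2110;  -5586 − 2110 = -7696;  -15369 − 7696 = -23065
-426 − 48 = -474;  -2110 − 474 = -2584;  -7696 − 2584 = -10280;  -23065 − 10280 = -33345
-474 − 48 = -522;  -2584 − 522 = -3106;  -10280 − 3106 = -13386;  -33345 − 13386 = -46731

-46731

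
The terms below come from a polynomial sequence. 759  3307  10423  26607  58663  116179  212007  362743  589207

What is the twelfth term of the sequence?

2004607

D1: 2548 , 7116 , 16184 , 32056 , 57516 , 95828 , 150736 , 226464
D2: 4568 , 9068 , 15872 , 25460 , 38312 , 54908 , 75728
D3: 4500 , 6804 , 9588 , 12852 , 16596 , 20820
D4: 2304 , 2784 , 3264 , 3744 , 4224
D5: 480 , 480 , 480 , 480
Fifth differences constant at 480.
4224 + 480 = 4704;  20820 + 4704 = 25524;  75728 + 25524 = 101252;  226464 + 101252 = 327716;  589207 + 327716 = 916923
4704 + 480 = 5184;  25524 + 5184 = 30708;  101252 + 30708 = 131960;  327716 + 131960 = 459676;  916923 + 459676 = 1376599
5184 + 480 = 5664;  30708 + 5664 = 36372;  131960 + 36372 = 168332;  459676 + 168332 = 628008;  1376599 + 628008 = 2004607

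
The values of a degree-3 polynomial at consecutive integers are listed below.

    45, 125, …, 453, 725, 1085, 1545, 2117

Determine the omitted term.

Using the last 5 terms:
Δ: 272  360  460  572
Δ²: 88  100  112
Δ³: 12  12
Constant third difference = 12.
Extend backward: 88 − 12 = 76;  272 − 76 = 196;  453 − 196 = 257

257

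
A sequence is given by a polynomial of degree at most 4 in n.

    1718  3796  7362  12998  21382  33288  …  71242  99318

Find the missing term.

49586

Using the first 6 terms:
2078, 3566, 5636, 8384, 11906
1488, 2070, 2748, 3522
582, 678, 774
96, 96
Constant fourth difference = 96.
Extend forward: 774 + 96 = 870;  3522 + 870 = 4392;  11906 + 4392 = 16298;  33288 + 16298 = 49586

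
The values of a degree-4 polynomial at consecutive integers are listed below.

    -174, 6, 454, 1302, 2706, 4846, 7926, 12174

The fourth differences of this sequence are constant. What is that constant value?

D1: 180, 448, 848, 1404, 2140, 3080, 4248
D2: 268, 400, 556, 736, 940, 1168
D3: 132, 156, 180, 204, 228
D4: 24, 24, 24, 24

24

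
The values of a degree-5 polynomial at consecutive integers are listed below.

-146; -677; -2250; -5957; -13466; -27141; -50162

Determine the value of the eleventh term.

-334586

Δ: -531, -1573, -3707, -7509, -13675, -23021
Δ²: -1042, -2134, -3802, -6166, -9346
Δ³: -1092, -1668, -2364, -3180
Δ⁴: -576, -696, -816
Δ⁵: -120, -120
The fifth differences are constant (-120).
-816 − 120 = -936;  -3180 − 936 = -4116;  -9346 − 4116 = -13462;  -23021 − 13462 = -36483;  -50162 − 36483 = -86645
-936 − 120 = -1056;  -4116 − 1056 = -5172;  -13462 − 5172 = -18634;  -36483 − 18634 = -55117;  -86645 − 55117 = -141762
-1056 − 120 = -1176;  -5172 − 1176 = -6348;  -18634 − 6348 = -24982;  -55117 − 24982 = -80099;  -141762 − 80099 = -221861
-1176 − 120 = -1296;  -6348 − 1296 = -7644;  -24982 − 7644 = -32626;  -80099 − 32626 = -112725;  -221861 − 112725 = -334586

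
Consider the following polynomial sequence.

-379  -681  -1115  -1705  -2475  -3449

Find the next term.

D1: -302  -434  -590  -770  -974
D2: -132  -156  -180  -204
D3: -24  -24  -24
Third differences constant at -24.
-204 − 24 = -228;  -974 − 228 = -1202;  -3449 − 1202 = -4651

-4651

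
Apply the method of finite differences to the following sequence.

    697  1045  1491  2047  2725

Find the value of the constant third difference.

First differences: 348, 446, 556, 678
Second differences: 98, 110, 122
Third differences: 12, 12

12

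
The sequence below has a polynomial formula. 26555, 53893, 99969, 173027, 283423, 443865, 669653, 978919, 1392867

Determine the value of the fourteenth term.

First differences: 27338, 46076, 73058, 110396, 160442, 225788, 309266, 413948
Second differences: 18738, 26982, 37338, 50046, 65346, 83478, 104682
Third differences: 8244, 10356, 12708, 15300, 18132, 21204
Fourth differences: 2112, 2352, 2592, 2832, 3072
Fifth differences: 240, 240, 240, 240
The fifth differences are constant (240).
3072 + 240 = 3312;  21204 + 3312 = 24516;  104682 + 24516 = 129198;  413948 + 129198 = 543146;  1392867 + 543146 = 1936013
3312 + 240 = 3552;  24516 + 3552 = 28068;  129198 + 28068 = 157266;  543146 + 157266 = 700412;  1936013 + 700412 = 2636425
3552 + 240 = 3792;  28068 + 3792 = 31860;  157266 + 31860 = 189126;  700412 + 189126 = 889538;  2636425 + 889538 = 3525963
3792 + 240 = 4032;  31860 + 4032 = 35892;  189126 + 35892 = 225018;  889538 + 225018 = 1114556;  3525963 + 1114556 = 4640519
4032 + 240 = 4272;  35892 + 4272 = 40164;  225018 + 40164 = 265182;  1114556 + 265182 = 1379738;  4640519 + 1379738 = 6020257

6020257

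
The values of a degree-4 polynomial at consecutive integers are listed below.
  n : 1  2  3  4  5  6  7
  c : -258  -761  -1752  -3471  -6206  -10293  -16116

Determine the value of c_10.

First differences: -503, -991, -1719, -2735, -4087, -5823
Second differences: -488, -728, -1016, -1352, -1736
Third differences: -240, -288, -336, -384
Fourth differences: -48, -48, -48
Constant fourth difference = -48, so extend:
-384 − 48 = -432;  -1736 − 432 = -2168;  -5823 − 2168 = -7991;  -16116 − 7991 = -24107
-432 − 48 = -480;  -2168 − 480 = -2648;  -7991 − 2648 = -10639;  -24107 − 10639 = -34746
-480 − 48 = -528;  -2648 − 528 = -3176;  -10639 − 3176 = -13815;  -34746 − 13815 = -48561

-48561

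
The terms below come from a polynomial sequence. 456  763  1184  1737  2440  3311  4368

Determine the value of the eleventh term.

10816

Δ: 307, 421, 553, 703, 871, 1057
Δ²: 114, 132, 150, 168, 186
Δ³: 18, 18, 18, 18
The third differences are constant (18).
186 + 18 = 204;  1057 + 204 = 1261;  4368 + 1261 = 5629
204 + 18 = 222;  1261 + 222 = 1483;  5629 + 1483 = 7112
222 + 18 = 240;  1483 + 240 = 1723;  7112 + 1723 = 8835
240 + 18 = 258;  1723 + 258 = 1981;  8835 + 1981 = 10816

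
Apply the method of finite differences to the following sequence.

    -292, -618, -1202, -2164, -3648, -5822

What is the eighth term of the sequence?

-13032

D1: -326, -584, -962, -1484, -2174
D2: -258, -378, -522, -690
D3: -120, -144, -168
D4: -24, -24
Fourth differences constant at -24.
-168 − 24 = -192;  -690 − 192 = -882;  -2174 − 882 = -3056;  -5822 − 3056 = -8878
-192 − 24 = -216;  -882 − 216 = -1098;  -3056 − 1098 = -4154;  -8878 − 4154 = -13032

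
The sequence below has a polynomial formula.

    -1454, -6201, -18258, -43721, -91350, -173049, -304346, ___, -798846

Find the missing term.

Using the first 7 terms:
D1: -4747, -12057, -25463, -47629, -81699, -131297
D2: -7310, -13406, -22166, -34070, -49598
D3: -6096, -8760, -11904, -15528
D4: -2664, -3144, -3624
D5: -480, -480
Constant fifth difference = -480.
Extend forward: -3624 − 480 = -4104;  -15528 − 4104 = -19632;  -49598 − 19632 = -69230;  -131297 − 69230 = -200527;  -304346 − 200527 = -504873

-504873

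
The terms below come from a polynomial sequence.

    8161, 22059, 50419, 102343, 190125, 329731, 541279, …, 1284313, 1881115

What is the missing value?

849519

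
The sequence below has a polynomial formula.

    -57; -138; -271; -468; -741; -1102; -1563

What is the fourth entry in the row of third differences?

-12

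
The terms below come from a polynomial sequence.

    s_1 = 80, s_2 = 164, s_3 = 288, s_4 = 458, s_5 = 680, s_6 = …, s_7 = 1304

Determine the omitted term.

960

Using the first 5 terms:
Δ: 84  124  170  222
Δ²: 40  46  52
Δ³: 6  6
Constant third difference = 6.
Extend forward: 52 + 6 = 58;  222 + 58 = 280;  680 + 280 = 960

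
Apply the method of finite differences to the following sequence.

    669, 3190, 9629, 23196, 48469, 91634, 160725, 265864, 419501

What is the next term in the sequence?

First differences: 2521, 6439, 13567, 25273, 43165, 69091, 105139, 153637
Second differences: 3918, 7128, 11706, 17892, 25926, 36048, 48498
Third differences: 3210, 4578, 6186, 8034, 10122, 12450
Fourth differences: 1368, 1608, 1848, 2088, 2328
Fifth differences: 240, 240, 240, 240
The fifth differences are constant (240).
2328 + 240 = 2568;  12450 + 2568 = 15018;  48498 + 15018 = 63516;  153637 + 63516 = 217153;  419501 + 217153 = 636654

636654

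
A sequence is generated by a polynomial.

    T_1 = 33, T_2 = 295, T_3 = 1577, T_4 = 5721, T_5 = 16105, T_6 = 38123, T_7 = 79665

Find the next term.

151597

Δ: 262, 1282, 4144, 10384, 22018, 41542
Δ²: 1020, 2862, 6240, 11634, 19524
Δ³: 1842, 3378, 5394, 7890
Δ⁴: 1536, 2016, 2496
Δ⁵: 480, 480
The fifth differences are constant (480).
2496 + 480 = 2976;  7890 + 2976 = 10866;  19524 + 10866 = 30390;  41542 + 30390 = 71932;  79665 + 71932 = 151597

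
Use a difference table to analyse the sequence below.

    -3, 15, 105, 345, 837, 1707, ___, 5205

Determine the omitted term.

3105

Using the first 6 terms:
First differences: 18  90  240  492  870
Second differences: 72  150  252  378
Third differences: 78  102  126
Fourth differences: 24  24
Constant fourth difference = 24.
Extend forward: 126 + 24 = 150;  378 + 150 = 528;  870 + 528 = 1398;  1707 + 1398 = 3105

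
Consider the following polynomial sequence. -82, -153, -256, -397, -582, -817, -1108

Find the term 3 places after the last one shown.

Δ: -71 , -103 , -141 , -185 , -235 , -291
Δ²: -32 , -38 , -44 , -50 , -56
Δ³: -6 , -6 , -6 , -6
Third differences constant at -6.
-56 − 6 = -62;  -291 − 62 = -353;  -1108 − 353 = -1461
-62 − 6 = -68;  -353 − 68 = -421;  -1461 − 421 = -1882
-68 − 6 = -74;  -421 − 74 = -495;  -1882 − 495 = -2377

-2377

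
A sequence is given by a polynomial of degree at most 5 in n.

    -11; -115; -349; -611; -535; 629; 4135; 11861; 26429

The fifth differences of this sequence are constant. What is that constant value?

120

Δ: -104, -234, -262, 76, 1164, 3506, 7726, 14568
Δ²: -130, -28, 338, 1088, 2342, 4220, 6842
Δ³: 102, 366, 750, 1254, 1878, 2622
Δ⁴: 264, 384, 504, 624, 744
Δ⁵: 120, 120, 120, 120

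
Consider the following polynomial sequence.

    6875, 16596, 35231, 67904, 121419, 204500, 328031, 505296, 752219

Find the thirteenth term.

9721, 18635, 32673, 53515, 83081, 123531, 177265, 246923
8914, 14038, 20842, 29566, 40450, 53734, 69658
5124, 6804, 8724, 10884, 13284, 15924
1680, 1920, 2160, 2400, 2640
240, 240, 240, 240
Constant fifth difference = 240, so extend:
2640 + 240 = 2880;  15924 + 2880 = 18804;  69658 + 18804 = 88462;  246923 + 88462 = 335385;  752219 + 335385 = 1087604
2880 + 240 = 3120;  18804 + 3120 = 21924;  88462 + 21924 = 110386;  335385 + 110386 = 445771;  1087604 + 445771 = 1533375
3120 + 240 = 3360;  21924 + 3360 = 25284;  110386 + 25284 = 135670;  445771 + 135670 = 581441;  1533375 + 581441 = 2114816
3360 + 240 = 3600;  25284 + 3600 = 28884;  135670 + 28884 = 164554;  581441 + 164554 = 745995;  2114816 + 745995 = 2860811

2860811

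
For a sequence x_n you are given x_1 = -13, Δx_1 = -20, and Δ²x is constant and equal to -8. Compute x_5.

-141

Build the table forward from the leading diagonal:
Second differences: -8, -8, -8, -8, -8
First differences: -20, -28, -36, -44, -52
x: -13, -33, -61, -97, -141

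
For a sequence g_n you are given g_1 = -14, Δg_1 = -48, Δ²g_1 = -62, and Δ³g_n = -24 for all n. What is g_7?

Build the table forward from the leading diagonal:
Third differences: -24  -24  -24  -24  -24  -24  -24
Second differences: -62  -86  -110  -134  -158  -182  -206
First differences: -48  -110  -196  -306  -440  -598  -780
g: -14  -62  -172  -368  -674  -1114  -1712

-1712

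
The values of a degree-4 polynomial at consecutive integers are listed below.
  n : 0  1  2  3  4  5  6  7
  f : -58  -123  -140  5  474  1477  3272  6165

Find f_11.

36517

D1: -65  -17  145  469  1003  1795  2893
D2: 48  162  324  534  792  1098
D3: 114  162  210  258  306
D4: 48  48  48  48
Constant fourth difference = 48, so extend:
306 + 48 = 354;  1098 + 354 = 1452;  2893 + 1452 = 4345;  6165 + 4345 = 10510
354 + 48 = 402;  1452 + 402 = 1854;  4345 + 1854 = 6199;  10510 + 6199 = 16709
402 + 48 = 450;  1854 + 450 = 2304;  6199 + 2304 = 8503;  16709 + 8503 = 25212
450 + 48 = 498;  2304 + 498 = 2802;  8503 + 2802 = 11305;  25212 + 11305 = 36517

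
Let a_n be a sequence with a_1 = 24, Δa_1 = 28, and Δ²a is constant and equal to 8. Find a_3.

Build the table forward from the leading diagonal:
Δ²: 8, 8, 8
Δ: 28, 36, 44
a: 24, 52, 88

88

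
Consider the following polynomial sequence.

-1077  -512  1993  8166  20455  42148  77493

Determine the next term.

131818

D1: 565  2505  6173  12289  21693  35345
D2: 1940  3668  6116  9404  13652
D3: 1728  2448  3288  4248
D4: 720  840  960
D5: 120  120
Fifth differences constant at 120.
960 + 120 = 1080;  4248 + 1080 = 5328;  13652 + 5328 = 18980;  35345 + 18980 = 54325;  77493 + 54325 = 131818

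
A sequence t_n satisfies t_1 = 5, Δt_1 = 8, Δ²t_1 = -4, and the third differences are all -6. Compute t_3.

Build the table forward from the leading diagonal:
D3: -6  -6  -6
D2: -4  -10  -16
D1: 8  4  -6
t: 5  13  17

17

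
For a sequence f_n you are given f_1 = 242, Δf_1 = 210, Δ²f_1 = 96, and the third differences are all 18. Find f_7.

Build the table forward from the leading diagonal:
Δ³: 18, 18, 18, 18, 18, 18, 18
Δ²: 96, 114, 132, 150, 168, 186, 204
Δ: 210, 306, 420, 552, 702, 870, 1056
f: 242, 452, 758, 1178, 1730, 2432, 3302

3302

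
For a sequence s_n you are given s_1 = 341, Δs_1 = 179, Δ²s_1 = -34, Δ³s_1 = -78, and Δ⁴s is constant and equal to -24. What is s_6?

Build the table forward from the leading diagonal:
Δ⁴: -24  -24  -24  -24  -24  -24
Δ³: -78  -102  -126  -150  -174  -198
Δ²: -34  -112  -214  -340  -490  -664
Δ: 179  145  33  -181  -521  -1011
s: 341  520  665  698  517  -4

-4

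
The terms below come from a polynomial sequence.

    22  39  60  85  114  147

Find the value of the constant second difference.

Δ: 17, 21, 25, 29, 33
Δ²: 4, 4, 4, 4

4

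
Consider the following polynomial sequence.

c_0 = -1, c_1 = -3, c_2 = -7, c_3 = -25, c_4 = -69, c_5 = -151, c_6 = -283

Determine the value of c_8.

-745

D1: -2 , -4 , -18 , -44 , -82 , -132
D2: -2 , -14 , -26 , -38 , -50
D3: -12 , -12 , -12 , -12
The third differences are constant (-12).
-50 − 12 = -62;  -132 − 62 = -194;  -283 − 194 = -477
-62 − 12 = -74;  -194 − 74 = -268;  -477 − 268 = -745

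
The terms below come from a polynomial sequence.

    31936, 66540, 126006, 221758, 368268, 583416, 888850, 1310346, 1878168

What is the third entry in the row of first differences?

95752

Δ: 34604, 59466, 95752, 146510, 215148, 305434, 421496, 567822
Δ²: 24862, 36286, 50758, 68638, 90286, 116062, 146326
Δ³: 11424, 14472, 17880, 21648, 25776, 30264
Δ⁴: 3048, 3408, 3768, 4128, 4488
Δ⁵: 360, 360, 360, 360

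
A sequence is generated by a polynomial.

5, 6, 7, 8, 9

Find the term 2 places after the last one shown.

11

First differences: 1, 1, 1, 1
The first differences are constant (1).
9 + 1 = 10
10 + 1 = 11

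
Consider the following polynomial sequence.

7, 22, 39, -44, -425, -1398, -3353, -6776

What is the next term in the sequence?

-12249

D1: 15, 17, -83, -381, -973, -1955, -3423
D2: 2, -100, -298, -592, -982, -1468
D3: -102, -198, -294, -390, -486
D4: -96, -96, -96, -96
Fourth differences constant at -96.
-486 − 96 = -582;  -1468 − 582 = -2050;  -3423 − 2050 = -5473;  -6776 − 5473 = -12249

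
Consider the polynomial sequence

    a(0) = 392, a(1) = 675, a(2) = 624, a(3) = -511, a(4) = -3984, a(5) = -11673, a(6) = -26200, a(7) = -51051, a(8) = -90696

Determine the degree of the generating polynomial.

5

283, -51, -1135, -3473, -7689, -14527, -24851, -39645
-334, -1084, -2338, -4216, -6838, -10324, -14794
-750, -1254, -1878, -2622, -3486, -4470
-504, -624, -744, -864, -984
-120, -120, -120, -120
The fifth differences are constant, so the polynomial has degree 5.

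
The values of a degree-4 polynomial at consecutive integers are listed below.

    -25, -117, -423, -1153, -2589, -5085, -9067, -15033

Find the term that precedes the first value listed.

-9

First differences: -92, -306, -730, -1436, -2496, -3982, -5966
Second differences: -214, -424, -706, -1060, -1486, -1984
Third differences: -210, -282, -354, -426, -498
Fourth differences: -72, -72, -72, -72
The fourth differences are constant at -72.
Work back: -210 + 72 = -138;  -214 + 138 = -76;  -92 + 76 = -16;  -25 + 16 = -9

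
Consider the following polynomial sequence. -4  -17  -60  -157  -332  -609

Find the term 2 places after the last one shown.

-1565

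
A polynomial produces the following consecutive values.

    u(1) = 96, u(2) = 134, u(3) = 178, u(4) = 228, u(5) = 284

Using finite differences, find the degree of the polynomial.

2

Δ: 38, 44, 50, 56
Δ²: 6, 6, 6
The second differences are constant, so the polynomial has degree 2.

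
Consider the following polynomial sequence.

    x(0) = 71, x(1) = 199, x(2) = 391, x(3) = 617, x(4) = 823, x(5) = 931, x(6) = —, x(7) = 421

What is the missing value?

839

Using the first 6 terms:
Δ: 128  192  226  206  108
Δ²: 64  34  -20  -98
Δ³: -30  -54  -78
Δ⁴: -24  -24
Constant fourth difference = -24.
Extend forward: -78 − 24 = -102;  -98 − 102 = -200;  108 − 200 = -92;  931 − 92 = 839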